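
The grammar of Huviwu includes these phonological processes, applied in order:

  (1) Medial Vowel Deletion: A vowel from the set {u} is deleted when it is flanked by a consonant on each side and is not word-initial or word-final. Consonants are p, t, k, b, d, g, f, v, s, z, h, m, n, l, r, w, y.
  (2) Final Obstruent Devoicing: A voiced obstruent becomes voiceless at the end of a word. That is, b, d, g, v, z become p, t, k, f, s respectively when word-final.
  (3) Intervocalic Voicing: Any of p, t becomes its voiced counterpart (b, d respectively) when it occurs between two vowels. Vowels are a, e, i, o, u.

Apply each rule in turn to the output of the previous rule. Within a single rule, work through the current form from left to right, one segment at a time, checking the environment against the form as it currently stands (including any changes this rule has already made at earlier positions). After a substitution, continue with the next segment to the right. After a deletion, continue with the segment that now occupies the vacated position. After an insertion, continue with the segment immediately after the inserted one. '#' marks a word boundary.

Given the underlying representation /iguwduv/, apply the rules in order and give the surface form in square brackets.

(1) Medial Vowel Deletion: [iguwduv] → [igwdv]
(2) Final Obstruent Devoicing: [igwdv] → [igwdf]
(3) Intervocalic Voicing: no change — [igwdf]

[igwdf]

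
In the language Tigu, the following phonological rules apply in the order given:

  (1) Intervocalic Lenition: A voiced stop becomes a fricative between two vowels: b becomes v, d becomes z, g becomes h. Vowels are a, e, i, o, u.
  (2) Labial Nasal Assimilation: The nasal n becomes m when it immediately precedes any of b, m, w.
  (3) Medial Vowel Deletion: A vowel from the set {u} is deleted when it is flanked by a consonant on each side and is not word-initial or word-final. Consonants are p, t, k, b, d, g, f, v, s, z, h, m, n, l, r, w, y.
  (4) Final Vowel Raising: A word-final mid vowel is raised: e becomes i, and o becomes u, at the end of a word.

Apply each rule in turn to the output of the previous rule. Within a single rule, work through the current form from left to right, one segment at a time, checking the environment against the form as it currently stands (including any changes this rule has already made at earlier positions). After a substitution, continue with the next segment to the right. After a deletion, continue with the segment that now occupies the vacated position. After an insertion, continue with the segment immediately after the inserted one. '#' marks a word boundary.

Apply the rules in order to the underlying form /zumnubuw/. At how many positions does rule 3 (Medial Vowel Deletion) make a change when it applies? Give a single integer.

(1) Intervocalic Lenition: [zumnubuw] → [zumnuvuw]
(2) Labial Nasal Assimilation: no change — [zumnuvuw]
(3) Medial Vowel Deletion: [zumnuvuw] → [zmnvw]
(4) Final Vowel Raising: no change — [zmnvw]
Rule 3 changed 3 position(s).

3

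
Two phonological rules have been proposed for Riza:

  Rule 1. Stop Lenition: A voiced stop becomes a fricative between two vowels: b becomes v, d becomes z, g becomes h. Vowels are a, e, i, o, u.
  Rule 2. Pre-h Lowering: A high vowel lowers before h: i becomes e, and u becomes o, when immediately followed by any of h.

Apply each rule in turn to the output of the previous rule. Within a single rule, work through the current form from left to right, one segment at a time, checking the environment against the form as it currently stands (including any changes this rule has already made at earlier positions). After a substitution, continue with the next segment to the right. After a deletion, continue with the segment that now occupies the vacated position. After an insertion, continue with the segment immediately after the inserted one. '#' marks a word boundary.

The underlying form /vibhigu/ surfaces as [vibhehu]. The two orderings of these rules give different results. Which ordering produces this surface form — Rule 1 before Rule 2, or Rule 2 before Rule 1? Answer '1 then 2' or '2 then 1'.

1 then 2

Order 1 then 2:
  1 Stop Lenition: [vibhigu] → [vibhihu]
  2 Pre-h Lowering: [vibhihu] → [vibhehu]
  result: [vibhehu]
Order 2 then 1:
  2 Pre-h Lowering: no change — [vibhigu]
  1 Stop Lenition: [vibhigu] → [vibhihu]
  result: [vibhihu]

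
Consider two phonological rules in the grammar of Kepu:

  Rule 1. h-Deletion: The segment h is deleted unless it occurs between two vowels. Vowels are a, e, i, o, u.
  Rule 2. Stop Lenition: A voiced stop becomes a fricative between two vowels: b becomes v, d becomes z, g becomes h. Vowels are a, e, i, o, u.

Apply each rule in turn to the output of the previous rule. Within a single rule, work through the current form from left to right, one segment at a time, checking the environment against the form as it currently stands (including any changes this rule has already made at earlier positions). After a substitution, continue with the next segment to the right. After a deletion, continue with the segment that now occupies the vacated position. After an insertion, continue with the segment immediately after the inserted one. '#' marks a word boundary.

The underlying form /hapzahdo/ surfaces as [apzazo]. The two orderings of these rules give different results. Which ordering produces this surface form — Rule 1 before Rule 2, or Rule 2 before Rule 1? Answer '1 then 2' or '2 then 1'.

Order 1 then 2:
  1 h-Deletion: [hapzahdo] → [apzado]
  2 Stop Lenition: [apzado] → [apzazo]
  result: [apzazo]
Order 2 then 1:
  2 Stop Lenition: no change — [hapzahdo]
  1 h-Deletion: [hapzahdo] → [apzado]
  result: [apzado]

1 then 2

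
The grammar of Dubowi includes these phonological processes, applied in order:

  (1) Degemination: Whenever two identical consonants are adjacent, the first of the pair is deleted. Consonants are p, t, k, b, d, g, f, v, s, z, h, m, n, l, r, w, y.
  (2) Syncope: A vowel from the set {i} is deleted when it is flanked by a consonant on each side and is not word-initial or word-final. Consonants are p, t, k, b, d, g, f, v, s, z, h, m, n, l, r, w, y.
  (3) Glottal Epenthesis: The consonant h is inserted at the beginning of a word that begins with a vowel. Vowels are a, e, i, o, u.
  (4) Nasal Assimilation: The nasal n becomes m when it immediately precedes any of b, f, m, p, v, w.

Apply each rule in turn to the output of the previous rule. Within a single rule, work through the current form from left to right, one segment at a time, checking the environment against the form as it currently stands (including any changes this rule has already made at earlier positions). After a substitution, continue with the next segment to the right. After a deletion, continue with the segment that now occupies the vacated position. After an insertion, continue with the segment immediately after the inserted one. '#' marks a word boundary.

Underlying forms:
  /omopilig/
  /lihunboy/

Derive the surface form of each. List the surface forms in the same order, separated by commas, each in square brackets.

/omopilig/:
  (1) Degemination: no change — [omopilig]
  (2) Syncope: [omopilig] → [omoplg]
  (3) Glottal Epenthesis: [omoplg] → [homoplg]
  (4) Nasal Assimilation: no change — [homoplg]
/lihunboy/:
  (1) Degemination: no change — [lihunboy]
  (2) Syncope: [lihunboy] → [lhunboy]
  (3) Glottal Epenthesis: no change — [lhunboy]
  (4) Nasal Assimilation: [lhunboy] → [lhumboy]

[homoplg], [lhumboy]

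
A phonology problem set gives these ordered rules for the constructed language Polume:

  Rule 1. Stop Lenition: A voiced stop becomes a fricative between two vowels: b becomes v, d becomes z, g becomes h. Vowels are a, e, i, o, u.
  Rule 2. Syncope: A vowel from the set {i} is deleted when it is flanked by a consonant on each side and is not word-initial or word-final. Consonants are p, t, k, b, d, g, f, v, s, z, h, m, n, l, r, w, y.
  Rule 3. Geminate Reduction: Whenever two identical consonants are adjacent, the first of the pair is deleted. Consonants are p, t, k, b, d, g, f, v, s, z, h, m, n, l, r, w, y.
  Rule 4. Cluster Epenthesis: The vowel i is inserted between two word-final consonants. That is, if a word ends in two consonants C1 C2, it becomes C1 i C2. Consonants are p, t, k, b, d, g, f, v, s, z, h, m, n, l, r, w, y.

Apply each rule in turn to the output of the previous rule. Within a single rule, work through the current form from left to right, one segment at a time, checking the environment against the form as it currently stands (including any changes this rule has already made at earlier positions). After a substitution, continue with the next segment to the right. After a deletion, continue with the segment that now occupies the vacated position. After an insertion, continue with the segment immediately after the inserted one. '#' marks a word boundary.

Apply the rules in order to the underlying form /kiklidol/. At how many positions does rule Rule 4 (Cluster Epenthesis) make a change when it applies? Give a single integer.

Rule 1 Stop Lenition: [kiklidol] → [kiklizol]
Rule 2 Syncope: [kiklizol] → [kklzol]
Rule 3 Geminate Reduction: [kklzol] → [klzol]
Rule 4 Cluster Epenthesis: no change — [klzol]
Rule Rule 4 changed 0 position(s).

0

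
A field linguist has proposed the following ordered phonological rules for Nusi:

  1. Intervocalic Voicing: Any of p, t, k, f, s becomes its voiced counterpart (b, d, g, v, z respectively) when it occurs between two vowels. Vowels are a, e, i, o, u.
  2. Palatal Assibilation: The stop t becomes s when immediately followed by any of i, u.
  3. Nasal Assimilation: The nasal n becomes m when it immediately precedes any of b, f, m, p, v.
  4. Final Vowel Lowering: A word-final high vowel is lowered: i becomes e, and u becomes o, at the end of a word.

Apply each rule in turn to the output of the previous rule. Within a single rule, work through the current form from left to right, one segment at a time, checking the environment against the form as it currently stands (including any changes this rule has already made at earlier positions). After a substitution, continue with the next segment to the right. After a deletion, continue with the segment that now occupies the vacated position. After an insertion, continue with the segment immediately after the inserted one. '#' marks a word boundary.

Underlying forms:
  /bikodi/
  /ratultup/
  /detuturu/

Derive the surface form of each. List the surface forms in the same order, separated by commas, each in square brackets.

/bikodi/:
  1 Intervocalic Voicing: [bikodi] → [bigodi]
  2 Palatal Assibilation: no change — [bigodi]
  3 Nasal Assimilation: no change — [bigodi]
  4 Final Vowel Lowering: [bigodi] → [bigode]
/ratultup/:
  1 Intervocalic Voicing: [ratultup] → [radultup]
  2 Palatal Assibilation: [radultup] → [radulsup]
  3 Nasal Assimilation: no change — [radulsup]
  4 Final Vowel Lowering: no change — [radulsup]
/detuturu/:
  1 Intervocalic Voicing: [detuturu] → [deduduru]
  2 Palatal Assibilation: no change — [deduduru]
  3 Nasal Assimilation: no change — [deduduru]
  4 Final Vowel Lowering: [deduduru] → [deduduro]

[bigode], [radulsup], [deduduro]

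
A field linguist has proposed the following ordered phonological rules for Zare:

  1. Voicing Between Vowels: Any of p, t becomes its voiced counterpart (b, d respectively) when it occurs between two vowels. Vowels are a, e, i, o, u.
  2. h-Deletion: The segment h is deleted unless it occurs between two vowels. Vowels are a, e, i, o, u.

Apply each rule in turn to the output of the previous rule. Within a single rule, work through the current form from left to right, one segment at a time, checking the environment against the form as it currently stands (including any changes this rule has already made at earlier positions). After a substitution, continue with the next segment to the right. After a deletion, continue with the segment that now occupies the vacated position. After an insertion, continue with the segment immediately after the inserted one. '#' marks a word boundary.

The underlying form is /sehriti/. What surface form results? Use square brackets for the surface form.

[seridi]

1 Voicing Between Vowels: [sehriti] → [sehridi]
2 h-Deletion: [sehridi] → [seridi]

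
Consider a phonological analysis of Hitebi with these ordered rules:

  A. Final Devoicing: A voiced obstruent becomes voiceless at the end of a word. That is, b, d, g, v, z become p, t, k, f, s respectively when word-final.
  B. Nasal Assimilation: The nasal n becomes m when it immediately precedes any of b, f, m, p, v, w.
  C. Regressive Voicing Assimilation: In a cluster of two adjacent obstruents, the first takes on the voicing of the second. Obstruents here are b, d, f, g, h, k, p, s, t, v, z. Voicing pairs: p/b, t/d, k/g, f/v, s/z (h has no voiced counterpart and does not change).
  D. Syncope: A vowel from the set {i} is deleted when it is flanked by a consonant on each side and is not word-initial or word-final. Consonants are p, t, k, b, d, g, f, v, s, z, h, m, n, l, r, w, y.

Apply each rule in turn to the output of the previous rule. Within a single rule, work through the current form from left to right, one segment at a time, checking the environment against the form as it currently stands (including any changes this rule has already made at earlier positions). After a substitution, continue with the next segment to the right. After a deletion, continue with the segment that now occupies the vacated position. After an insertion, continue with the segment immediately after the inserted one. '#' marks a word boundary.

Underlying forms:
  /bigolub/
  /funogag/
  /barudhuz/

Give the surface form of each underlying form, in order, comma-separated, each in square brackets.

[bgolup], [funogak], [baruthus]

/bigolub/:
  A Final Devoicing: [bigolub] → [bigolup]
  B Nasal Assimilation: no change — [bigolup]
  C Regressive Voicing Assimilation: no change — [bigolup]
  D Syncope: [bigolup] → [bgolup]
/funogag/:
  A Final Devoicing: [funogag] → [funogak]
  B Nasal Assimilation: no change — [funogak]
  C Regressive Voicing Assimilation: no change — [funogak]
  D Syncope: no change — [funogak]
/barudhuz/:
  A Final Devoicing: [barudhuz] → [barudhus]
  B Nasal Assimilation: no change — [barudhus]
  C Regressive Voicing Assimilation: [barudhus] → [baruthus]
  D Syncope: no change — [baruthus]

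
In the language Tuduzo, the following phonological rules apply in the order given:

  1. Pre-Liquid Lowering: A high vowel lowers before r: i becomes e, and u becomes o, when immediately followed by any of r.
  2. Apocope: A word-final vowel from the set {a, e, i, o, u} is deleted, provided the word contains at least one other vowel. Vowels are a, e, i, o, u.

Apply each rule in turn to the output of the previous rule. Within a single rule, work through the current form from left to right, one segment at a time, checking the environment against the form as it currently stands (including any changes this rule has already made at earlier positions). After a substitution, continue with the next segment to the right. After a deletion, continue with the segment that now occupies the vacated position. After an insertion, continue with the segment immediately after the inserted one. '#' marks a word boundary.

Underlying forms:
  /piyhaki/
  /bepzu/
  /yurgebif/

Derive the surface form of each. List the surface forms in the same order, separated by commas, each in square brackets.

[piyhak], [bepz], [yorgebif]

/piyhaki/:
  1 Pre-Liquid Lowering: no change — [piyhaki]
  2 Apocope: [piyhaki] → [piyhak]
/bepzu/:
  1 Pre-Liquid Lowering: no change — [bepzu]
  2 Apocope: [bepzu] → [bepz]
/yurgebif/:
  1 Pre-Liquid Lowering: [yurgebif] → [yorgebif]
  2 Apocope: no change — [yorgebif]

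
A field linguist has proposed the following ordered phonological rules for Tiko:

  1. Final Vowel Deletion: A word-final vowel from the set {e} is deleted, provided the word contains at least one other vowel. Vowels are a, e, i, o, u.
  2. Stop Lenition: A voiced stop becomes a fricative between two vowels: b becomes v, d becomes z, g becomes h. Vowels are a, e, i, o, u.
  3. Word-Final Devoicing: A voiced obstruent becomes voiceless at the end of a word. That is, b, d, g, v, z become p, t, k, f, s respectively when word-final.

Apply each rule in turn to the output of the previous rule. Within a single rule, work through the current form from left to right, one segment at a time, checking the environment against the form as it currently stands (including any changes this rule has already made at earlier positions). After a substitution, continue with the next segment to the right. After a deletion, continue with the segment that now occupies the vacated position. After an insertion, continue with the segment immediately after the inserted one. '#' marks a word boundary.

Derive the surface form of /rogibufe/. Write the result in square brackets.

[rohivuf]

1 Final Vowel Deletion: [rogibufe] → [rogibuf]
2 Stop Lenition: [rogibuf] → [rohivuf]
3 Word-Final Devoicing: no change — [rohivuf]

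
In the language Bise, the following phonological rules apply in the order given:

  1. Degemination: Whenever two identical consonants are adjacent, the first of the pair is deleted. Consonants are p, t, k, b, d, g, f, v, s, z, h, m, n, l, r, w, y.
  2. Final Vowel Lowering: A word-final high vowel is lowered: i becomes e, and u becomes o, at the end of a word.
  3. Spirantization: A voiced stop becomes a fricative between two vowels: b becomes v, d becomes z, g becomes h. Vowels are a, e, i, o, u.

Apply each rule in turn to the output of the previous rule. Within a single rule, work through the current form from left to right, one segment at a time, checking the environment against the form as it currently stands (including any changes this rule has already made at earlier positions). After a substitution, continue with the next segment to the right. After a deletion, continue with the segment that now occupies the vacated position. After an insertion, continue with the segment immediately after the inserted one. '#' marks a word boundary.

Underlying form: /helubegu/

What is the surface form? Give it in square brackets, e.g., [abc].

[heluveho]

1 Degemination: no change — [helubegu]
2 Final Vowel Lowering: [helubegu] → [helubego]
3 Spirantization: [helubego] → [heluveho]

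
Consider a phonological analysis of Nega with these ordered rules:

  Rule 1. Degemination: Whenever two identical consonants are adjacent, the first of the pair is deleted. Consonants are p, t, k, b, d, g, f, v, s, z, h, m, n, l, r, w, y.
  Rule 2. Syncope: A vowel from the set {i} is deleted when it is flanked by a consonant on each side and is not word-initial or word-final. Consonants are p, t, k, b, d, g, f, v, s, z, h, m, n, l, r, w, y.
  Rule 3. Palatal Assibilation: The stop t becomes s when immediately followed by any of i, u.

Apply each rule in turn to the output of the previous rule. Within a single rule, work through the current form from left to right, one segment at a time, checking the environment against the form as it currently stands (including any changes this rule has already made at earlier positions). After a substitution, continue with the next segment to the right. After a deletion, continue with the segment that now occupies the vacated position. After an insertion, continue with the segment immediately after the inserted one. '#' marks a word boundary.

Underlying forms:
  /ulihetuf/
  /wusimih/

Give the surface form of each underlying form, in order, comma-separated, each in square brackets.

[ulhesuf], [wusmh]

/ulihetuf/:
  Rule 1 Degemination: no change — [ulihetuf]
  Rule 2 Syncope: [ulihetuf] → [ulhetuf]
  Rule 3 Palatal Assibilation: [ulhetuf] → [ulhesuf]
/wusimih/:
  Rule 1 Degemination: no change — [wusimih]
  Rule 2 Syncope: [wusimih] → [wusmh]
  Rule 3 Palatal Assibilation: no change — [wusmh]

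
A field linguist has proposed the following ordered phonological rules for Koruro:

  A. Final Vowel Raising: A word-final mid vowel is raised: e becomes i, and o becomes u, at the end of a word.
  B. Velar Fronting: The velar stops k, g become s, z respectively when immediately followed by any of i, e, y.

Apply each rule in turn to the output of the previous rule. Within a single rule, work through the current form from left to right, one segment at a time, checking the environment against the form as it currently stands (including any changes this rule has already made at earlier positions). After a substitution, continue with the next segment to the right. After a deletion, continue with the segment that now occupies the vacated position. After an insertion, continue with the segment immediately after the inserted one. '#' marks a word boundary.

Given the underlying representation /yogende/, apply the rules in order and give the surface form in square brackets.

[yozendi]

A Final Vowel Raising: [yogende] → [yogendi]
B Velar Fronting: [yogendi] → [yozendi]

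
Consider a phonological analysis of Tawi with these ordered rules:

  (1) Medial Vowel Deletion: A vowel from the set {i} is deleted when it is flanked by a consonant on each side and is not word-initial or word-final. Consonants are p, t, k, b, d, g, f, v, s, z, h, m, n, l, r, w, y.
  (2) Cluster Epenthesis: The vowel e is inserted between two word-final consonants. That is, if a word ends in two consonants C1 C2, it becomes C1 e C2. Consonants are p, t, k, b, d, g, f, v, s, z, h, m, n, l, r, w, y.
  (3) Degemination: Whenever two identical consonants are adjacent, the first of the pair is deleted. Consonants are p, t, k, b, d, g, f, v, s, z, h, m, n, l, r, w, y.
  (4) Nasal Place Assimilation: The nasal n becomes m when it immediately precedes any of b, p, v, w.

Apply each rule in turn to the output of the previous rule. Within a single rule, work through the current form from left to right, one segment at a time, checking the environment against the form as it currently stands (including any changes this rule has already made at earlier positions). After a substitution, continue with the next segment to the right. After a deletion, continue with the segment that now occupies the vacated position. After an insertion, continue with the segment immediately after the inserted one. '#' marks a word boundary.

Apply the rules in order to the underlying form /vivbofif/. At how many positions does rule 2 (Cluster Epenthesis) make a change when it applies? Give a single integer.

(1) Medial Vowel Deletion: [vivbofif] → [vvboff]
(2) Cluster Epenthesis: [vvboff] → [vvbofef]
(3) Degemination: [vvbofef] → [vbofef]
(4) Nasal Place Assimilation: no change — [vbofef]
Rule 2 changed 1 position(s).

1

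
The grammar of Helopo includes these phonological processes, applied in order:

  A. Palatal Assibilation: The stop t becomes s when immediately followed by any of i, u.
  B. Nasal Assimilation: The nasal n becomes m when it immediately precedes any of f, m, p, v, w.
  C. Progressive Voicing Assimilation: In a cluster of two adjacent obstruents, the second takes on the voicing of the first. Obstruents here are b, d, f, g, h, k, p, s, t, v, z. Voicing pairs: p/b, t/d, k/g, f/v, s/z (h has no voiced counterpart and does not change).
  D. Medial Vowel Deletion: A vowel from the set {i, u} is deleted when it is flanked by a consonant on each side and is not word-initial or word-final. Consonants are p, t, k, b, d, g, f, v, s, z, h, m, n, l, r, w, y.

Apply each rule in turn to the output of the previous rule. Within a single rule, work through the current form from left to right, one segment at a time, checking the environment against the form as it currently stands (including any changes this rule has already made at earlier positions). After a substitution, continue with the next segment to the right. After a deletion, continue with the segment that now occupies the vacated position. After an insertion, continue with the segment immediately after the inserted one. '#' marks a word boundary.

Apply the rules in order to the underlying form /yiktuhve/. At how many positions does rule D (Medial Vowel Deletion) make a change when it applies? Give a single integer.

2

A Palatal Assibilation: [yiktuhve] → [yiksuhve]
B Nasal Assimilation: no change — [yiksuhve]
C Progressive Voicing Assimilation: [yiksuhve] → [yiksuhfe]
D Medial Vowel Deletion: [yiksuhfe] → [ykshfe]
Rule D changed 2 position(s).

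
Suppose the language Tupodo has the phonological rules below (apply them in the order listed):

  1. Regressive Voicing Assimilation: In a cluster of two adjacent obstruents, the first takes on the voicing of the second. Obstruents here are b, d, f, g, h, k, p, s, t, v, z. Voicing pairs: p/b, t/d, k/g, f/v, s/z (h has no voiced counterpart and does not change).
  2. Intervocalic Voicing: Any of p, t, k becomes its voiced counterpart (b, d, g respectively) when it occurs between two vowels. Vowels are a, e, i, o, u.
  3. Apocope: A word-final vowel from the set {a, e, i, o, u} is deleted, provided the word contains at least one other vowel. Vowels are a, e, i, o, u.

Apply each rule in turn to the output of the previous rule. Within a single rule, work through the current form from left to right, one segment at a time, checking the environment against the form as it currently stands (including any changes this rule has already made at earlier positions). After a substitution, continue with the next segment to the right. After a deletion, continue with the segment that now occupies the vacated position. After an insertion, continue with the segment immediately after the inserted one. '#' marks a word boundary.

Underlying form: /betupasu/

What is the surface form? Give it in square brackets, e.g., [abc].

[bedubas]

1 Regressive Voicing Assimilation: no change — [betupasu]
2 Intervocalic Voicing: [betupasu] → [bedubasu]
3 Apocope: [bedubasu] → [bedubas]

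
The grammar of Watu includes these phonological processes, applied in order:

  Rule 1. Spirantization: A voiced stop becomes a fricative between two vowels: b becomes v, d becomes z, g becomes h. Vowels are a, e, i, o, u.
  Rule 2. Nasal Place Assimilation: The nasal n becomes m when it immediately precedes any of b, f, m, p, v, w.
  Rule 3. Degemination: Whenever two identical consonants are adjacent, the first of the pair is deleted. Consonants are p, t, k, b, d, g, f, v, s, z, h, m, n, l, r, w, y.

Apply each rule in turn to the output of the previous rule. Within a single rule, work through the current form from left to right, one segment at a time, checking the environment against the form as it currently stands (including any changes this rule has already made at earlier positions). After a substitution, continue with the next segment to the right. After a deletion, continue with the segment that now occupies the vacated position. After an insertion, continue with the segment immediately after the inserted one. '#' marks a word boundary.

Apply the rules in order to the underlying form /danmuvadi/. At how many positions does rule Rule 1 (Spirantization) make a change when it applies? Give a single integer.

Rule 1 Spirantization: [danmuvadi] → [danmuvazi]
Rule 2 Nasal Place Assimilation: [danmuvazi] → [dammuvazi]
Rule 3 Degemination: [dammuvazi] → [damuvazi]
Rule Rule 1 changed 1 position(s).

1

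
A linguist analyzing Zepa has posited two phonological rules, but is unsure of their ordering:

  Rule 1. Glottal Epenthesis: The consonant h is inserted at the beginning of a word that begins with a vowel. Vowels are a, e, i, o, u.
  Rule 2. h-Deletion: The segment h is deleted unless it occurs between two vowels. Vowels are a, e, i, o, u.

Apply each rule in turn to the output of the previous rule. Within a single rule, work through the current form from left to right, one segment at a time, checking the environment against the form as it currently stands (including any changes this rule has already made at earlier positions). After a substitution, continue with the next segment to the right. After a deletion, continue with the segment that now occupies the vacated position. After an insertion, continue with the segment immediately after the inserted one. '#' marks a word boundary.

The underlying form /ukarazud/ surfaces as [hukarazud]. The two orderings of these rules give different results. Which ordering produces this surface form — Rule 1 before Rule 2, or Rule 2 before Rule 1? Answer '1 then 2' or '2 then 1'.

2 then 1

Order 1 then 2:
  1 Glottal Epenthesis: [ukarazud] → [hukarazud]
  2 h-Deletion: [hukarazud] → [ukarazud]
  result: [ukarazud]
Order 2 then 1:
  2 h-Deletion: no change — [ukarazud]
  1 Glottal Epenthesis: [ukarazud] → [hukarazud]
  result: [hukarazud]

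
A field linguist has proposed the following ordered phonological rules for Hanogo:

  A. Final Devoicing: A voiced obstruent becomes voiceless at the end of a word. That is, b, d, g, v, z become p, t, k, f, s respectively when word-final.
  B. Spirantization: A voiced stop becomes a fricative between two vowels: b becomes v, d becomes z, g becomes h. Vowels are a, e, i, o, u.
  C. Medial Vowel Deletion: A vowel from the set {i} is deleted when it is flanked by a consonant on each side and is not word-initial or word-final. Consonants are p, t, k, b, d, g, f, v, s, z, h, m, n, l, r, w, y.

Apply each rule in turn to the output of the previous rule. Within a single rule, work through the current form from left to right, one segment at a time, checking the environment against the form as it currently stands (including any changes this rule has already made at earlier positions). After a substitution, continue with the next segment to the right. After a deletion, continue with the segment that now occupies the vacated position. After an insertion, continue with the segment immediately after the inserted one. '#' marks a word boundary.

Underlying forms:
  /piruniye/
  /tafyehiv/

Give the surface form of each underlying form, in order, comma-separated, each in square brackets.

[prunye], [tafyehf]

/piruniye/:
  A Final Devoicing: no change — [piruniye]
  B Spirantization: no change — [piruniye]
  C Medial Vowel Deletion: [piruniye] → [prunye]
/tafyehiv/:
  A Final Devoicing: [tafyehiv] → [tafyehif]
  B Spirantization: no change — [tafyehif]
  C Medial Vowel Deletion: [tafyehif] → [tafyehf]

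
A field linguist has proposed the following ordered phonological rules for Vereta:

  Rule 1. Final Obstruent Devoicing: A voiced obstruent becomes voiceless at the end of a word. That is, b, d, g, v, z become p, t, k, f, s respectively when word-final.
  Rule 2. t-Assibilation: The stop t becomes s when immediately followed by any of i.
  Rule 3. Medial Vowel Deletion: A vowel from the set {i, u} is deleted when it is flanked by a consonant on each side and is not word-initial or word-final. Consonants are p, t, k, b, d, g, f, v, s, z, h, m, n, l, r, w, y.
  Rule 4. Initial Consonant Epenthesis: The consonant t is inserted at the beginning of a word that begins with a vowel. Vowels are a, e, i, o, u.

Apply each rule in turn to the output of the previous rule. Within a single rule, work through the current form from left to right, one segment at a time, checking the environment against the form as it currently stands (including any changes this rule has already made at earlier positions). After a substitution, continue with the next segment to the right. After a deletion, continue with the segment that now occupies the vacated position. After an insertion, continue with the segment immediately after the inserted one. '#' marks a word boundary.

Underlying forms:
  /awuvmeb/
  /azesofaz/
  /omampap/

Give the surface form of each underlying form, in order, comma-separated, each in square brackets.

/awuvmeb/:
  Rule 1 Final Obstruent Devoicing: [awuvmeb] → [awuvmep]
  Rule 2 t-Assibilation: no change — [awuvmep]
  Rule 3 Medial Vowel Deletion: [awuvmep] → [awvmep]
  Rule 4 Initial Consonant Epenthesis: [awvmep] → [tawvmep]
/azesofaz/:
  Rule 1 Final Obstruent Devoicing: [azesofaz] → [azesofas]
  Rule 2 t-Assibilation: no change — [azesofas]
  Rule 3 Medial Vowel Deletion: no change — [azesofas]
  Rule 4 Initial Consonant Epenthesis: [azesofas] → [tazesofas]
/omampap/:
  Rule 1 Final Obstruent Devoicing: no change — [omampap]
  Rule 2 t-Assibilation: no change — [omampap]
  Rule 3 Medial Vowel Deletion: no change — [omampap]
  Rule 4 Initial Consonant Epenthesis: [omampap] → [tomampap]

[tawvmep], [tazesofas], [tomampap]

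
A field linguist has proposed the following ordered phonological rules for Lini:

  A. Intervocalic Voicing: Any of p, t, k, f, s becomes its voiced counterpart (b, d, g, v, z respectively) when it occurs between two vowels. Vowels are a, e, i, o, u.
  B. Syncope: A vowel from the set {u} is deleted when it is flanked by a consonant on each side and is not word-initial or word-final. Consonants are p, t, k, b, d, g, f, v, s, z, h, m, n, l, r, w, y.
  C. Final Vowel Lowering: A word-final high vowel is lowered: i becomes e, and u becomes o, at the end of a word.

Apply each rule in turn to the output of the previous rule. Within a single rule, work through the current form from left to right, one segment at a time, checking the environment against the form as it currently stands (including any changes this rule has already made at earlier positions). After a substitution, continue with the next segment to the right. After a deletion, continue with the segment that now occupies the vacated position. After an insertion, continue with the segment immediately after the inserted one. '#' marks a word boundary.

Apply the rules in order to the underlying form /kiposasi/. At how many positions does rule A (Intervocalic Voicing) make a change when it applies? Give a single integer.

A Intervocalic Voicing: [kiposasi] → [kibozazi]
B Syncope: no change — [kibozazi]
C Final Vowel Lowering: [kibozazi] → [kibozaze]
Rule A changed 3 position(s).

3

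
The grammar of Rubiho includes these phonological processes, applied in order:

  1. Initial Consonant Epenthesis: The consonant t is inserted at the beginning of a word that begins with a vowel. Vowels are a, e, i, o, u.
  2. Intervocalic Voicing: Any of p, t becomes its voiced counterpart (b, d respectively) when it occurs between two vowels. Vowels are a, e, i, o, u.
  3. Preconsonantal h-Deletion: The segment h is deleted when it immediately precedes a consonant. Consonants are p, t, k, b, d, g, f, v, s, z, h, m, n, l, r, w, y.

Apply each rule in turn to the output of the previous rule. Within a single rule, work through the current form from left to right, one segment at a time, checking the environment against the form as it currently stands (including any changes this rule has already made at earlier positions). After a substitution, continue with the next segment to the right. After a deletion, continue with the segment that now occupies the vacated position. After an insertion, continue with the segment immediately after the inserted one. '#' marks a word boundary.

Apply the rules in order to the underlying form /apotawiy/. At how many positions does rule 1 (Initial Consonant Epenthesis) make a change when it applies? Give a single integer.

1 Initial Consonant Epenthesis: [apotawiy] → [tapotawiy]
2 Intervocalic Voicing: [tapotawiy] → [tabodawiy]
3 Preconsonantal h-Deletion: no change — [tabodawiy]
Rule 1 changed 1 position(s).

1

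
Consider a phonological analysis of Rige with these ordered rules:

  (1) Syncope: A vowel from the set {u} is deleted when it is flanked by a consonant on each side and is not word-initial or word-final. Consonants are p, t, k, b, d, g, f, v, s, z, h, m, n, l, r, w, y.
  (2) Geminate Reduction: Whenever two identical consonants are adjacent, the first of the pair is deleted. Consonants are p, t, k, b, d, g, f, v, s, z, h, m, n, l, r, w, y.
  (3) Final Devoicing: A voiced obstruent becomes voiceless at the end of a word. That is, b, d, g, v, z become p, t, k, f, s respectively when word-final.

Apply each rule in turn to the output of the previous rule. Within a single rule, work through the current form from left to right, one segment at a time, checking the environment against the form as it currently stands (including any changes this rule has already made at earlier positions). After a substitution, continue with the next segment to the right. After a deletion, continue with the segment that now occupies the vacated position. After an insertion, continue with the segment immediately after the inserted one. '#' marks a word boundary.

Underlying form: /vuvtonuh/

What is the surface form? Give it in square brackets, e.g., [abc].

(1) Syncope: [vuvtonuh] → [vvtonh]
(2) Geminate Reduction: [vvtonh] → [vtonh]
(3) Final Devoicing: no change — [vtonh]

[vtonh]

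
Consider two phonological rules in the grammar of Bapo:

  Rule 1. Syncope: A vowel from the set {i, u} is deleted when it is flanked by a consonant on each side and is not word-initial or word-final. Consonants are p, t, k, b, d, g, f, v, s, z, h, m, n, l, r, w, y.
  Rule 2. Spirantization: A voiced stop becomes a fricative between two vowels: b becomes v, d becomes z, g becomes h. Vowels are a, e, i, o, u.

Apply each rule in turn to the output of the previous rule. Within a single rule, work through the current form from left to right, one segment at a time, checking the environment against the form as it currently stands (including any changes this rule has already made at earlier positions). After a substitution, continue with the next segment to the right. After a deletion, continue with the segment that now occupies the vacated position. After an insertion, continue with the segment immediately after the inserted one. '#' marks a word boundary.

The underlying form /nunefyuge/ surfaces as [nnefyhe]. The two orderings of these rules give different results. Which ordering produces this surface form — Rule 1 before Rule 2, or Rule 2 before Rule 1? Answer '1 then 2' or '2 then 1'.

2 then 1

Order 1 then 2:
  1 Syncope: [nunefyuge] → [nnefyge]
  2 Spirantization: no change — [nnefyge]
  result: [nnefyge]
Order 2 then 1:
  2 Spirantization: [nunefyuge] → [nunefyuhe]
  1 Syncope: [nunefyuhe] → [nnefyhe]
  result: [nnefyhe]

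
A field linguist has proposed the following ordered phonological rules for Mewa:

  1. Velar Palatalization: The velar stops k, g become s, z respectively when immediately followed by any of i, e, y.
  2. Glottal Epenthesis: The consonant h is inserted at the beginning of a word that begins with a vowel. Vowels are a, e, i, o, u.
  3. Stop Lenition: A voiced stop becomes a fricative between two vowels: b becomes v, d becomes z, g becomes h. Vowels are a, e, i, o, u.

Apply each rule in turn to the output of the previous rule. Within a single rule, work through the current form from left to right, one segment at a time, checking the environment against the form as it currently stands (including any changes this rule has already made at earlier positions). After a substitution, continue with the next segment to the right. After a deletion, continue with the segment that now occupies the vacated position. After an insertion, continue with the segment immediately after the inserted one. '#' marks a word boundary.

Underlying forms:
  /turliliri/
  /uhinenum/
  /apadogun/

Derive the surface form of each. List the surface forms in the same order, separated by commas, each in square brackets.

/turliliri/:
  1 Velar Palatalization: no change — [turliliri]
  2 Glottal Epenthesis: no change — [turliliri]
  3 Stop Lenition: no change — [turliliri]
/uhinenum/:
  1 Velar Palatalization: no change — [uhinenum]
  2 Glottal Epenthesis: [uhinenum] → [huhinenum]
  3 Stop Lenition: no change — [huhinenum]
/apadogun/:
  1 Velar Palatalization: no change — [apadogun]
  2 Glottal Epenthesis: [apadogun] → [hapadogun]
  3 Stop Lenition: [hapadogun] → [hapazohun]

[turliliri], [huhinenum], [hapazohun]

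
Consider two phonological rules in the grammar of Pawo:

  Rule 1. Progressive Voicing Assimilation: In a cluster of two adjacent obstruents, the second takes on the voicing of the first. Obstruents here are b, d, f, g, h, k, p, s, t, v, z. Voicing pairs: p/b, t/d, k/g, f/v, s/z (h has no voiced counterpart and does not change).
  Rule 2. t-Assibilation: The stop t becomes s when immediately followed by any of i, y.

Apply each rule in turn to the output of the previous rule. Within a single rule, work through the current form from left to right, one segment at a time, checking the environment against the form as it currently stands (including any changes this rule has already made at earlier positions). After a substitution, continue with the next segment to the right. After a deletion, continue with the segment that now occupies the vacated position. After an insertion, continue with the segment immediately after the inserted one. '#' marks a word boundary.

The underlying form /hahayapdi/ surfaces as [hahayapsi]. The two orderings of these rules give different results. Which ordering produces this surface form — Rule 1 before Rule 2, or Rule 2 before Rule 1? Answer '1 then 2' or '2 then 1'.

Order 1 then 2:
  1 Progressive Voicing Assimilation: [hahayapdi] → [hahayapti]
  2 t-Assibilation: [hahayapti] → [hahayapsi]
  result: [hahayapsi]
Order 2 then 1:
  2 t-Assibilation: no change — [hahayapdi]
  1 Progressive Voicing Assimilation: [hahayapdi] → [hahayapti]
  result: [hahayapti]

1 then 2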